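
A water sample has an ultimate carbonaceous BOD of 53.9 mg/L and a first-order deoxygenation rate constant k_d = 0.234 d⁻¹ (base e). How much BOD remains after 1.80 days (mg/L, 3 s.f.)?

L_t = L₀ e^(−k_d t) = 53.9 × e^(−0.234×1.80) = 53.9 × 0.6563 = 35.37 mg/L.

L ≈ 35.4 mg/L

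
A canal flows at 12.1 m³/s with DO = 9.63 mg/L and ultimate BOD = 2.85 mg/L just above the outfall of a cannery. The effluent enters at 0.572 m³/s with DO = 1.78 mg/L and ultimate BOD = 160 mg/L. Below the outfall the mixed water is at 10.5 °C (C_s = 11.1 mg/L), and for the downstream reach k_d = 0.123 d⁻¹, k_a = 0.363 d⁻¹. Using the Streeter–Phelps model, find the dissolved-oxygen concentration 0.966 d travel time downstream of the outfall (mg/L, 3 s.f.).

DO ≈ 8.88 mg/L

Mixed DO = (12.1×9.63 + 0.572×1.78)/(12.1+0.572) = 117.5/12.67 = 9.276 mg/L.
Mixed L₀ = (12.1×2.85 + 0.572×160)/(12.67) = 126.0/12.67 = 9.944 mg/L.
Initial deficit D₀ = C_s − DO₀ = 11.1 − 9.276 = 1.824 mg/L.
D(0.966) = [0.123×9.944/(0.363−0.123)](e^(−0.123×0.966) − e^(−0.363×0.966)) + 1.824 e^(−0.363×0.966)
= 5.096 × (0.8880 − 0.7042) + 1.824 × 0.7042 = 2.221 mg/L.
DO = 11.1 − 2.221 = 8.879 mg/L.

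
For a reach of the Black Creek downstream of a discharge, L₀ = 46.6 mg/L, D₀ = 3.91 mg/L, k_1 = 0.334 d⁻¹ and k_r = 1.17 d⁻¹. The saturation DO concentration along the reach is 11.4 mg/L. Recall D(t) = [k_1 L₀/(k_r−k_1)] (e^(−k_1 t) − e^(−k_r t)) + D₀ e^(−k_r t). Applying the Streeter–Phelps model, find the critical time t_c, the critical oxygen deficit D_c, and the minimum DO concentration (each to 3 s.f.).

At the critical point dD/dt = 0, so k_1 L₀ e^(−k_1 t) = k_r D. Substituting D(t) from the Streeter–Phelps equation and solving for t gives
t_c = ln[(k_r/k_1)(1 − D₀(k_r−k_1)/(k_1 L₀))] / (k_r−k_1).
Here k_r−k_1 = 0.8360 d⁻¹ and 1 − D₀(k_r−k_1)/(k_1 L₀) = 1 − 3.91×0.8360/(0.334×46.6) = 0.7900, so
t_c = ln(3.503 × 0.7900) / 0.8360 = 1.018 / 0.8360 = 1.218 d.
L(t_c) = L₀ e^(−k_1 t_c) = 46.6 × 0.6659 = 31.03 mg/L, and at the critical point k_r D_c = k_1 L, so D_c = (0.334/1.17) × 31.03 = 8.858 mg/L.
Minimum DO = C_s − D_c = 11.4 − 8.858 = 2.542 mg/L.

t_c ≈ 1.22 d; D_c ≈ 8.86 mg/L; min DO ≈ 2.54 mg/L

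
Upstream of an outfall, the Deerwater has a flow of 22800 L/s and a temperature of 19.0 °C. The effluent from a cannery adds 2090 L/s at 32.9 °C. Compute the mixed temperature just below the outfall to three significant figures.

Flow-weighted mixing: C = (Q_r C_r + Q_w C_w)/(Q_r + Q_w)
= (22800×19.0 + 2090×32.9)/(22800 + 2090) = 502000/24890 = 20.17 °C.

20.2 °C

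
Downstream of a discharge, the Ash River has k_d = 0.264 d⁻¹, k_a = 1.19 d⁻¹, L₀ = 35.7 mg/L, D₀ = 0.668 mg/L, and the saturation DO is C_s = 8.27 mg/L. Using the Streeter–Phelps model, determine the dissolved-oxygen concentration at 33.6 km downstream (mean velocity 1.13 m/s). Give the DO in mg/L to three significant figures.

Travel time t = x/v = 33.6 km / (1.13 m/s) = 33600 m / 1.13 m/s = 29730 s = 0.3441 d.
k_d L₀/(k_a−k_d) = 0.264×35.7/(1.19−0.264) = 9.425/0.9260 = 10.18 mg/L.
e^(−k_d t) = e^(−0.264×0.3441) = 0.9131; e^(−k_a t) = e^(−1.19×0.3441) = 0.6640.
D = 10.18 × (0.9131 − 0.6640) + 0.668 × 0.6640 = 2.536 + 0.4435 = 2.980 mg/L.
DO = C_s − D = 8.27 − 2.980 = 5.290 mg/L.

DO ≈ 5.29 mg/L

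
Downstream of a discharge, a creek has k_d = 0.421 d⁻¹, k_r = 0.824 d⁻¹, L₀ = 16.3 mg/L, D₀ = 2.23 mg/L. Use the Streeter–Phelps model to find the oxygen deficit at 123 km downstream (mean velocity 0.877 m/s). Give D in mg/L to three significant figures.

Travel time t = x/v = 123 km / (0.877 m/s) = 123000 m / 0.877 m/s = 140300 s = 1.623 d.
k_d L₀/(k_r−k_d) = 0.421×16.3/(0.824−0.421) = 6.862/0.4030 = 17.03 mg/L.
e^(−k_d t) = e^(−0.421×1.623) = 0.5049; e^(−k_r t) = e^(−0.824×1.623) = 0.2625.
D = 17.03 × (0.5049 − 0.2625) + 2.23 × 0.2625 = 4.128 + 0.5853 = 4.713 mg/L.

D ≈ 4.71 mg/L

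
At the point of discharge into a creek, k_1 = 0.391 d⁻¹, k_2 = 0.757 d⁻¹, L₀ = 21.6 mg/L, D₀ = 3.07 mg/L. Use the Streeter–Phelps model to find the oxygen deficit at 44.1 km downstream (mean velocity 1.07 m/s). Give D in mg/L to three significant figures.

D ≈ 5.21 mg/L

Travel time t = x/v = 44.1 km / (1.07 m/s) = 44100 m / 1.07 m/s = 41210 s = 0.4770 d.
k_1 L₀/(k_2−k_1) = 0.391×21.6/(0.757−0.391) = 8.446/0.3660 = 23.08 mg/L.
e^(−k_1 t) = e^(−0.391×0.4770) = 0.8298; e^(−k_2 t) = e^(−0.757×0.4770) = 0.6969.
D = 23.08 × (0.8298 − 0.6969) + 3.07 × 0.6969 = 3.068 + 2.139 = 5.207 mg/L.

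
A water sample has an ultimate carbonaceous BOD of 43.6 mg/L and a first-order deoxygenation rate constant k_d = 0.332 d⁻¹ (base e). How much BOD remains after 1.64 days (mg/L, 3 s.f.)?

L ≈ 25.3 mg/L

L_t = L₀ e^(−k_d t) = 43.6 × e^(−0.332×1.64) = 43.6 × 0.5801 = 25.29 mg/L.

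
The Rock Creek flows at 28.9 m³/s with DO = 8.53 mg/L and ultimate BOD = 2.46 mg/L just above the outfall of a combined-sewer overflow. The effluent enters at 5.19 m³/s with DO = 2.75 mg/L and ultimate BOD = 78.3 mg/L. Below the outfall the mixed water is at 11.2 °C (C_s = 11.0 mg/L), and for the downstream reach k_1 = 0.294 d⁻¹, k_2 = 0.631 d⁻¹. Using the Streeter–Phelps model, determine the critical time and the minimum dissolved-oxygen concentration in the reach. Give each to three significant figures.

t_c ≈ 1.32 d; minimum DO ≈ 6.57 mg/L

Mixed DO = (28.9×8.53 + 5.19×2.75)/(28.9+5.19) = 260.8/34.09 = 7.650 mg/L.
Mixed L₀ = (28.9×2.46 + 5.19×78.3)/(34.09) = 477.5/34.09 = 14.01 mg/L.
Initial deficit D₀ = C_s − DO₀ = 11.0 − 7.650 = 3.350 mg/L.
t_c = (1/0.3370) ln[(0.631/0.294)(1 − 3.350×0.3370/(0.294×14.01))] = 2.967 × ln(1.558) = 1.315 d.
D_c = (0.294/0.631) × 14.01 × e^(−0.294×1.315) = 0.4659 × 14.01 × 0.6793 = 4.433 mg/L.
Minimum DO = 11.0 − 4.433 = 6.567 mg/L.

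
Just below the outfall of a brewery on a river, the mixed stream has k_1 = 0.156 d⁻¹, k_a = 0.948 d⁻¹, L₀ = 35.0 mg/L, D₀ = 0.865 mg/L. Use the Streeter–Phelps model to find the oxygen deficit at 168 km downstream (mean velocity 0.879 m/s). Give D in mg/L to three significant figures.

D ≈ 4.14 mg/L

Travel time t = x/v = 168 km / (0.879 m/s) = 168000 m / 0.879 m/s = 191100 s = 2.212 d.
k_1 L₀/(k_a−k_1) = 0.156×35.0/(0.948−0.156) = 5.460/0.7920 = 6.894 mg/L.
e^(−k_1 t) = e^(−0.156×2.212) = 0.7082; e^(−k_a t) = e^(−0.948×2.212) = 0.1228.
D = 6.894 × (0.7082 − 0.1228) + 0.865 × 0.1228 = 4.035 + 0.1062 = 4.142 mg/L.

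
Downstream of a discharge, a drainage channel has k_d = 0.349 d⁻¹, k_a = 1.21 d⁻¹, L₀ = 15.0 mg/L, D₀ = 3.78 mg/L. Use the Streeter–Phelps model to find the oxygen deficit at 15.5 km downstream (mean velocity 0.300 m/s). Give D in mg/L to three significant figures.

D ≈ 3.82 mg/L

Travel time t = x/v = 15.5 km / (0.300 m/s) = 15500 m / 0.300 m/s = 51670 s = 0.5980 d.
k_d L₀/(k_a−k_d) = 0.349×15.0/(1.21−0.349) = 5.235/0.8610 = 6.080 mg/L.
e^(−k_d t) = e^(−0.349×0.5980) = 0.8116; e^(−k_a t) = e^(−1.21×0.5980) = 0.4850.
D = 6.080 × (0.8116 − 0.4850) + 3.78 × 0.4850 = 1.986 + 1.833 = 3.819 mg/L.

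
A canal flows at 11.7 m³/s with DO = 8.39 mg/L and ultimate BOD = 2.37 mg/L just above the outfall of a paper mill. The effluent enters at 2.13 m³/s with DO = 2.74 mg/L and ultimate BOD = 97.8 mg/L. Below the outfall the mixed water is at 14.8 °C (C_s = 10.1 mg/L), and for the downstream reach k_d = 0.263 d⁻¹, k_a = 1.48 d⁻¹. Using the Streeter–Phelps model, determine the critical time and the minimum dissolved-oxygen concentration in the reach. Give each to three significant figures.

t_c ≈ 0.432 d; minimum DO ≈ 7.39 mg/L

Mixed DO = (11.7×8.39 + 2.13×2.74)/(11.7+2.13) = 104.0/13.83 = 7.520 mg/L.
Mixed L₀ = (11.7×2.37 + 2.13×97.8)/(13.83) = 236.0/13.83 = 17.07 mg/L.
Initial deficit D₀ = C_s − DO₀ = 10.1 − 7.520 = 2.580 mg/L.
t_c = (1/1.217) ln[(1.48/0.263)(1 − 2.580×1.217/(0.263×17.07))] = 0.8217 × ln(1.691) = 0.4315 d.
D_c = (0.263/1.48) × 17.07 × e^(−0.263×0.4315) = 0.1777 × 17.07 × 0.8927 = 2.708 mg/L.
Minimum DO = 10.1 − 2.708 = 7.392 mg/L.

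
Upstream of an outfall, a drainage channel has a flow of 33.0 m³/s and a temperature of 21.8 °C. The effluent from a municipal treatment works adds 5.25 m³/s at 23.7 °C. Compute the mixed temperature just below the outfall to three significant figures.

Flow-weighted mixing: C = (Q_r C_r + Q_w C_w)/(Q_r + Q_w)
= (33.0×21.8 + 5.25×23.7)/(33.0 + 5.25) = 843.8/38.25 = 22.06 °C.

22.1 °C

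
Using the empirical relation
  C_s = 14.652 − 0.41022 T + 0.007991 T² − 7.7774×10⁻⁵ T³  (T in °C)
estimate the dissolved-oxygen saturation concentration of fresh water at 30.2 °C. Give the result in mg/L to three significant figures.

C_s ≈ 7.41 mg/L

C_s = 14.652 − 0.41022×30.2 + 0.007991×30.2² − 7.7774×10⁻⁵×30.2³ = 7.409 mg/L.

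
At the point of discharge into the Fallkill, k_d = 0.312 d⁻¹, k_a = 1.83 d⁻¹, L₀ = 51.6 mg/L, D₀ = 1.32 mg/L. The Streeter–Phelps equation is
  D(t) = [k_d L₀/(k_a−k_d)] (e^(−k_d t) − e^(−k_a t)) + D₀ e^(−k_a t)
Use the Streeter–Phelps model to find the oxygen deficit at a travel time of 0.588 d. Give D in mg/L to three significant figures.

k_d L₀/(k_a−k_d) = 0.312×51.6/(1.83−0.312) = 16.10/1.518 = 10.61 mg/L.
e^(−k_d t) = e^(−0.312×0.5880) = 0.8324; e^(−k_a t) = e^(−1.83×0.5880) = 0.3409.
D = 10.61 × (0.8324 − 0.3409) + 1.32 × 0.3409 = 5.212 + 0.4500 = 5.662 mg/L.

D ≈ 5.66 mg/L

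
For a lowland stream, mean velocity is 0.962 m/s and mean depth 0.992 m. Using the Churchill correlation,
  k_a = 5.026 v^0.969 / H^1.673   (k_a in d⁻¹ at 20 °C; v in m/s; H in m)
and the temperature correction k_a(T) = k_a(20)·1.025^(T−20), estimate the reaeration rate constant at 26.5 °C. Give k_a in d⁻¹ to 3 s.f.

k_a(20) = 5.026 × 0.962^0.969 / 0.992^1.673 = 5.026 × 0.9632 / 0.9867 = 4.906 d⁻¹.
k_a(26.5) = 4.906 × 1.025^(26.5−20) = 4.906 × 1.174 = 5.761 d⁻¹.

k_a ≈ 5.76 d⁻¹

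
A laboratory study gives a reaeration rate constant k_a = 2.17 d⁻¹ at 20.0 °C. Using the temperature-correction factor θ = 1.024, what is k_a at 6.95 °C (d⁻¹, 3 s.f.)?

k_a(T₂) = k_a(T₁) · θ^(T₂−T₁) = 2.17 × 1.024^(6.95−20.0)
= 2.17 × 1.024^-13.1 = 2.17 × 0.7338 = 1.592 d⁻¹.

k_a ≈ 1.59 d⁻¹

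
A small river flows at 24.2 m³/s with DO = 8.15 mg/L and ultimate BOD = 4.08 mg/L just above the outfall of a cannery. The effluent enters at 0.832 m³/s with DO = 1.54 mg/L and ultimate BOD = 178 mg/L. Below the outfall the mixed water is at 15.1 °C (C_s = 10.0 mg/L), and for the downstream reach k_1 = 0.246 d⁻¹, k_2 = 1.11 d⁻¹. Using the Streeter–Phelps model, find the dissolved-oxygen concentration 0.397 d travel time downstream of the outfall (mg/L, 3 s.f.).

Mixed DO = (24.2×8.15 + 0.832×1.54)/(24.2+0.832) = 198.5/25.03 = 7.930 mg/L.
Mixed L₀ = (24.2×4.08 + 0.832×178)/(25.03) = 246.8/25.03 = 9.861 mg/L.
Initial deficit D₀ = C_s − DO₀ = 10.0 − 7.930 = 2.070 mg/L.
D(0.397) = [0.246×9.861/(1.11−0.246)](e^(−0.246×0.397) − e^(−1.11×0.397)) + 2.070 e^(−1.11×0.397)
= 2.808 × (0.9070 − 0.6436) + 2.070 × 0.6436 = 2.071 mg/L.
DO = 10.0 − 2.071 = 7.929 mg/L.

DO ≈ 7.93 mg/L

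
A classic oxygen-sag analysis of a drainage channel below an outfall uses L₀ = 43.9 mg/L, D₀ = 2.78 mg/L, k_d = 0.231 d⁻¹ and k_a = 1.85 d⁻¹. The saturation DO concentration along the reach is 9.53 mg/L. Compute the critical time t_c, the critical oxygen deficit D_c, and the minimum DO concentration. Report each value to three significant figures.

t_c ≈ 0.923 d; D_c ≈ 4.43 mg/L; min DO ≈ 5.10 mg/L

t_c = [1/(k_a−k_d)] ln[(k_a/k_d)(1 − D₀(k_a−k_d)/(k_d L₀))]
= [1/(1.85−0.231)] ln[(1.85/0.231)(1 − 2.78×1.619/(0.231×43.9))]
= (1/1.619) ln[8.009 × 0.5562] = 0.6177 × ln(4.454) = 0.6177 × 1.494 = 0.9227 d.
D_c = (k_d/k_a) L₀ e^(−k_d t_c) = (0.231/1.85) × 43.9 × e^(−0.231×0.9227) = 0.1249 × 43.9 × 0.8080 = 4.429 mg/L.
Minimum DO = C_s − D_c = 9.53 − 4.429 = 5.101 mg/L.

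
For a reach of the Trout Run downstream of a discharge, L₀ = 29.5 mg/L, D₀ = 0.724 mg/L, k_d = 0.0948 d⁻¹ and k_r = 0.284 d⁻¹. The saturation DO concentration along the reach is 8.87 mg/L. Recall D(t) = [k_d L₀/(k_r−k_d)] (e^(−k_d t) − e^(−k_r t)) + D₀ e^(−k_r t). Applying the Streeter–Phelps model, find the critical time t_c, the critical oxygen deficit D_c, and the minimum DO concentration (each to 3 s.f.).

At the critical point dD/dt = 0, so k_d L₀ e^(−k_d t) = k_r D. Substituting D(t) from the Streeter–Phelps equation and solving for t gives
t_c = ln[(k_r/k_d)(1 − D₀(k_r−k_d)/(k_d L₀))] / (k_r−k_d).
Here k_r−k_d = 0.1892 d⁻¹ and 1 − D₀(k_r−k_d)/(k_d L₀) = 1 − 0.724×0.1892/(0.0948×29.5) = 0.9510, so
t_c = ln(2.996 × 0.9510) / 0.1892 = 1.047 / 0.1892 = 5.534 d.
L(t_c) = L₀ e^(−k_d t_c) = 29.5 × 0.5918 = 17.46 mg/L, and at the critical point k_r D_c = k_d L, so D_c = (0.0948/0.284) × 17.46 = 5.827 mg/L.
Minimum DO = C_s − D_c = 8.87 − 5.827 = 3.043 mg/L.

t_c ≈ 5.53 d; D_c ≈ 5.83 mg/L; min DO ≈ 3.04 mg/L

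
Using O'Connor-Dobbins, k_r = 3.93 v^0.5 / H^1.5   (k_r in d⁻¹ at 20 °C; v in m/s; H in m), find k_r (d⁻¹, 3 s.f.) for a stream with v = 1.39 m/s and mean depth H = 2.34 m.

k_r = 3.93 × 1.39^0.5 / 2.34^1.5 = 3.93 × 1.179 / 3.580 = 1.294 d⁻¹.

k_r ≈ 1.29 d⁻¹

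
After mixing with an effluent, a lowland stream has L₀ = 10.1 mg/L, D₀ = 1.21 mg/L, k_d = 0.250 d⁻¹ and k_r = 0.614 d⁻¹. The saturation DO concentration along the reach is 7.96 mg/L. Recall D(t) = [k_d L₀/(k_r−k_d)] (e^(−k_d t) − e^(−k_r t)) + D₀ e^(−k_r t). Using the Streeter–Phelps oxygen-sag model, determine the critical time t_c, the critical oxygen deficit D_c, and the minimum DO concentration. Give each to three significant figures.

With k_r/k_d = 2.456 and 1 − D₀(k_r−k_d)/(k_d L₀) = 0.8256,
t_c = ln(2.456 × 0.8256) / (0.614 − 0.250) = ln(2.028) / 0.3640 = 0.7069/0.3640 = 1.942 d.
L(t_c) = L₀ e^(−k_d t_c) = 10.1 × 0.6154 = 6.216 mg/L, and at the critical point k_r D_c = k_d L, so D_c = (0.250/0.614) × 6.216 = 2.531 mg/L.
Minimum DO = C_s − D_c = 7.96 − 2.531 = 5.429 mg/L.

t_c ≈ 1.94 d; D_c ≈ 2.53 mg/L; min DO ≈ 5.43 mg/L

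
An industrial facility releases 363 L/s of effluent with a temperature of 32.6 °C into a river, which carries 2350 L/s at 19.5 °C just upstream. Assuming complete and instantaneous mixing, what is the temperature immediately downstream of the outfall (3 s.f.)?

21.3 °C

Flow-weighted mixing: C = (Q_r C_r + Q_w C_w)/(Q_r + Q_w)
= (2350×19.5 + 363×32.6)/(2350 + 363) = 57660/2713 = 21.25 °C.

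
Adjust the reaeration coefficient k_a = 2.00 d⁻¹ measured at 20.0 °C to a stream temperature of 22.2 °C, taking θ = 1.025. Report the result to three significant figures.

k_a(T₂) = k_a(T₁) · θ^(T₂−T₁) = 2.00 × 1.025^(22.2−20.0)
= 2.00 × 1.025^2.20 = 2.00 × 1.056 = 2.112 d⁻¹.

k_a ≈ 2.11 d⁻¹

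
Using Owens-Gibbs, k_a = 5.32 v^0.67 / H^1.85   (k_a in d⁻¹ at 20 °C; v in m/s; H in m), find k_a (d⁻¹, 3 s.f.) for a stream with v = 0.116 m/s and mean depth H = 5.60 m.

k_a = 5.32 × 0.116^0.67 / 5.60^1.85 = 5.32 × 0.2361 / 24.22 = 0.05187 d⁻¹.

k_a ≈ 0.0519 d⁻¹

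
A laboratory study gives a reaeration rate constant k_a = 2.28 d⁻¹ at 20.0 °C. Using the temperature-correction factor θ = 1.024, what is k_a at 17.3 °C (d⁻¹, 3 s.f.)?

k_a ≈ 2.14 d⁻¹

k_a(T₂) = k_a(T₁) · θ^(T₂−T₁) = 2.28 × 1.024^(17.3−20.0)
= 2.28 × 1.024^-2.70 = 2.28 × 0.9380 = 2.139 d⁻¹.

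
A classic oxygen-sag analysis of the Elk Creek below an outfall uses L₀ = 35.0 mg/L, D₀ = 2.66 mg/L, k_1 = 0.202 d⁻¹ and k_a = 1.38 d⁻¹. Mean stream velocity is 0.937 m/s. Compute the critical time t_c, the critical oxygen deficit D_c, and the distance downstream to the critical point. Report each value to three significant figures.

t_c ≈ 1.13 d; D_c ≈ 4.07 mg/L; x_c ≈ 91.8 km

t_c = [1/(k_a−k_1)] ln[(k_a/k_1)(1 − D₀(k_a−k_1)/(k_1 L₀))]
= [1/(1.38−0.202)] ln[(1.38/0.202)(1 − 2.66×1.178/(0.202×35.0))]
= (1/1.178) ln[6.832 × 0.5568] = 0.8489 × ln(3.804) = 0.8489 × 1.336 = 1.134 d.
D_c = (k_1/k_a) L₀ e^(−k_1 t_c) = (0.202/1.38) × 35.0 × e^(−0.202×1.134) = 0.1464 × 35.0 × 0.7953 = 4.074 mg/L.
x_c = v t_c = 0.937 m/s × 1.134 d × 86400 s/d = 91820 m ≈ 91.8 km.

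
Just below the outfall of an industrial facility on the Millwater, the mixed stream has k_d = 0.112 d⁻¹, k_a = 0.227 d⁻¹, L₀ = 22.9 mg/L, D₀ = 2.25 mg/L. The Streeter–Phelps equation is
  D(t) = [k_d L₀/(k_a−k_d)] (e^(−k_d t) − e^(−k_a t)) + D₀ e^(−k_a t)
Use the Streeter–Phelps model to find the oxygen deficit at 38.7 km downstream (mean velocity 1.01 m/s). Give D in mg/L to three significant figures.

D ≈ 3.09 mg/L

Travel time t = x/v = 38.7 km / (1.01 m/s) = 38700 m / 1.01 m/s = 38320 s = 0.4435 d.
k_d L₀/(k_a−k_d) = 0.112×22.9/(0.227−0.112) = 2.565/0.1150 = 22.30 mg/L.
e^(−k_d t) = e^(−0.112×0.4435) = 0.9515; e^(−k_a t) = e^(−0.227×0.4435) = 0.9042.
D = 22.30 × (0.9515 − 0.9042) + 2.25 × 0.9042 = 1.055 + 2.035 = 3.090 mg/L.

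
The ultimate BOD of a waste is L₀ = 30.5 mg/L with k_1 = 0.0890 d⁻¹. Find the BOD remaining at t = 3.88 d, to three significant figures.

L ≈ 21.6 mg/L

L_t = L₀ e^(−k_1 t) = 30.5 × e^(−0.0890×3.88) = 30.5 × 0.7080 = 21.59 mg/L.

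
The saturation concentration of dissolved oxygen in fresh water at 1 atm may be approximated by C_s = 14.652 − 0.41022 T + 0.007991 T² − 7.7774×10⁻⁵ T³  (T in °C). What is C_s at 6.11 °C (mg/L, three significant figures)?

C_s ≈ 12.4 mg/L

C_s = 14.652 − 0.41022×6.11 + 0.007991×6.11² − 7.7774×10⁻⁵×6.11³ = 12.43 mg/L.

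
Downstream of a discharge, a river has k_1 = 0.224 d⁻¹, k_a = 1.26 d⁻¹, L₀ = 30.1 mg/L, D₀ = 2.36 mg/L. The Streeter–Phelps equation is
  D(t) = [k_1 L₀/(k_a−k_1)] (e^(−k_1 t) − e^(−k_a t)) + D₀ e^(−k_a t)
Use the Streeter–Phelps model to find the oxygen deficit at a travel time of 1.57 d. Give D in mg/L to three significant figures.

D ≈ 4.00 mg/L

k_1 L₀/(k_a−k_1) = 0.224×30.1/(1.26−0.224) = 6.742/1.036 = 6.508 mg/L.
e^(−k_1 t) = e^(−0.224×1.570) = 0.7035; e^(−k_a t) = e^(−1.26×1.570) = 0.1383.
D = 6.508 × (0.7035 − 0.1383) + 2.36 × 0.1383 = 3.678 + 0.3264 = 4.005 mg/L.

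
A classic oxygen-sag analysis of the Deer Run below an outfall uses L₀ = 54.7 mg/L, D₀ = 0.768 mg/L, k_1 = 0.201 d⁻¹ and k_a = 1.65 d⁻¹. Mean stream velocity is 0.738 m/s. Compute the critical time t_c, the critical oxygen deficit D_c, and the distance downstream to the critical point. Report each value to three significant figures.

t_c ≈ 1.38 d; D_c ≈ 5.05 mg/L; x_c ≈ 87.9 km

With k_a/k_1 = 8.209 and 1 − D₀(k_a−k_1)/(k_1 L₀) = 0.8988,
t_c = ln(8.209 × 0.8988) / (1.65 − 0.201) = ln(7.378) / 1.449 = 1.999/1.449 = 1.379 d.
D_c = (k_1/k_a) L₀ e^(−k_1 t_c) = (0.201/1.65) × 54.7 × e^(−0.201×1.379) = 0.1218 × 54.7 × 0.7579 = 5.050 mg/L.
x_c = v t_c = 0.738 m/s × 1.379 d × 86400 s/d = 87940 m ≈ 87.9 km.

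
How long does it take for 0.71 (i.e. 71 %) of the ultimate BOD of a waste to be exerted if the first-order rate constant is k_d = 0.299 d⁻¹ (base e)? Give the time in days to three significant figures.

y/L₀ = 1 − e^(−k_d t) = 0.71 ⇒ e^(−k_d t) = 0.290
t = −ln(0.290) / 0.299 = 1.238 / 0.299 = 4.140 d.

t ≈ 4.14 d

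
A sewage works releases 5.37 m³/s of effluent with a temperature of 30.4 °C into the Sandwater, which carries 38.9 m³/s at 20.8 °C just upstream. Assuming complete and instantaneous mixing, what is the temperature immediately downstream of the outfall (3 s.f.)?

Flow-weighted mixing: C = (Q_r C_r + Q_w C_w)/(Q_r + Q_w)
= (38.9×20.8 + 5.37×30.4)/(38.9 + 5.37) = 972.4/44.27 = 21.96 °C.

22.0 °C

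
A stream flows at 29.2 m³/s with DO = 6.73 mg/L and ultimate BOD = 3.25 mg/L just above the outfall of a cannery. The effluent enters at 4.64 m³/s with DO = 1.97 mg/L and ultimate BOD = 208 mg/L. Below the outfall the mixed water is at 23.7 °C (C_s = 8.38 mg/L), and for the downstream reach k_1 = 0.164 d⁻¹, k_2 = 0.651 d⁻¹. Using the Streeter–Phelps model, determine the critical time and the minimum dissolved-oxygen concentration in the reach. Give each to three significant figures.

Mixed DO = (29.2×6.73 + 4.64×1.97)/(29.2+4.64) = 205.7/33.84 = 6.077 mg/L.
Mixed L₀ = (29.2×3.25 + 4.64×208)/(33.84) = 1060/33.84 = 31.32 mg/L.
Initial deficit D₀ = C_s − DO₀ = 8.38 − 6.077 = 2.303 mg/L.
t_c = (1/0.4870) ln[(0.651/0.164)(1 − 2.303×0.4870/(0.164×31.32))] = 2.053 × ln(3.103) = 2.325 d.
D_c = (0.164/0.651) × 31.32 × e^(−0.164×2.325) = 0.2519 × 31.32 × 0.6830 = 5.389 mg/L.
Minimum DO = 8.38 − 5.389 = 2.991 mg/L.

t_c ≈ 2.33 d; minimum DO ≈ 2.99 mg/L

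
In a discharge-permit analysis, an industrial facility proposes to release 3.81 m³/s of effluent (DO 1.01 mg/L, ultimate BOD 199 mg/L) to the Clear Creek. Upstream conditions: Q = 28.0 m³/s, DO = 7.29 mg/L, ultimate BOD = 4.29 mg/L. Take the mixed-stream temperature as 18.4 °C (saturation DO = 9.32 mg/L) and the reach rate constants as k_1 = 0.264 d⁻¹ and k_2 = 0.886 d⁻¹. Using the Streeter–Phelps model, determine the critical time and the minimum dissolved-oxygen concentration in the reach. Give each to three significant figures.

Mixed DO = (28.0×7.29 + 3.81×1.01)/(28.0+3.81) = 208.0/31.81 = 6.538 mg/L.
Mixed L₀ = (28.0×4.29 + 3.81×199)/(31.81) = 878.3/31.81 = 27.61 mg/L.
Initial deficit D₀ = C_s − DO₀ = 9.32 − 6.538 = 2.782 mg/L.
t_c = (1/0.6220) ln[(0.886/0.264)(1 − 2.782×0.6220/(0.264×27.61))] = 1.608 × ln(2.559) = 1.511 d.
D_c = (0.264/0.886) × 27.61 × e^(−0.264×1.511) = 0.2980 × 27.61 × 0.6711 = 5.521 mg/L.
Minimum DO = 9.32 − 5.521 = 3.799 mg/L.

t_c ≈ 1.51 d; minimum DO ≈ 3.80 mg/L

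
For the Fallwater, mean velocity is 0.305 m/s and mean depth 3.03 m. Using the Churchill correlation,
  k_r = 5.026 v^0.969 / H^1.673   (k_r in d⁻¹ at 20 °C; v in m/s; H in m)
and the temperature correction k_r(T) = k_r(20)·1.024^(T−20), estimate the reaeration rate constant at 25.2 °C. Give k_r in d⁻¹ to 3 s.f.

k_r(20) = 5.026 × 0.305^0.969 / 3.03^1.673 = 5.026 × 0.3164 / 6.389 = 0.2489 d⁻¹.
k_r(25.2) = 0.2489 × 1.024^(25.2−20) = 0.2489 × 1.131 = 0.2816 d⁻¹.

k_r ≈ 0.282 d⁻¹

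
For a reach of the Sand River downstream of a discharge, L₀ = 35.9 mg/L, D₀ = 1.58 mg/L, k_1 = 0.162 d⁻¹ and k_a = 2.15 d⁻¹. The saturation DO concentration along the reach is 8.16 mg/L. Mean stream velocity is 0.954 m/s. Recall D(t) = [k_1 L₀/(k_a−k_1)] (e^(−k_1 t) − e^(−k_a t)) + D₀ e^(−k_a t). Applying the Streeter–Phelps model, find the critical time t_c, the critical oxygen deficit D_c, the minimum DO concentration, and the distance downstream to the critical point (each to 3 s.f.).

At the critical point dD/dt = 0, so k_1 L₀ e^(−k_1 t) = k_a D. Substituting D(t) from the Streeter–Phelps equation and solving for t gives
t_c = ln[(k_a/k_1)(1 − D₀(k_a−k_1)/(k_1 L₀))] / (k_a−k_1).
Here k_a−k_1 = 1.988 d⁻¹ and 1 − D₀(k_a−k_1)/(k_1 L₀) = 1 − 1.58×1.988/(0.162×35.9) = 0.4599, so
t_c = ln(13.27 × 0.4599) / 1.988 = 1.809 / 1.988 = 0.9099 d.
D_c = (k_1/k_a) L₀ e^(−k_1 t_c) = (0.162/2.15) × 35.9 × e^(−0.162×0.9099) = 0.07535 × 35.9 × 0.8629 = 2.334 mg/L.
Minimum DO = C_s − D_c = 8.16 − 2.334 = 5.826 mg/L.
x_c = v t_c = 0.954 m/s × 0.9099 d × 86400 s/d = 75000 m ≈ 75.0 km.

t_c ≈ 0.910 d; D_c ≈ 2.33 mg/L; min DO ≈ 5.83 mg/L; x_c ≈ 75.0 km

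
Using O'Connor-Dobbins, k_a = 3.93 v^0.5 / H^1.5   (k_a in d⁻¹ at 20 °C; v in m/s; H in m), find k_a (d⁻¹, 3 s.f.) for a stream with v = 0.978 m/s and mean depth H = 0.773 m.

k_a ≈ 5.72 d⁻¹

k_a = 3.93 × 0.978^0.5 / 0.773^1.5 = 3.93 × 0.9889 / 0.6796 = 5.719 d⁻¹.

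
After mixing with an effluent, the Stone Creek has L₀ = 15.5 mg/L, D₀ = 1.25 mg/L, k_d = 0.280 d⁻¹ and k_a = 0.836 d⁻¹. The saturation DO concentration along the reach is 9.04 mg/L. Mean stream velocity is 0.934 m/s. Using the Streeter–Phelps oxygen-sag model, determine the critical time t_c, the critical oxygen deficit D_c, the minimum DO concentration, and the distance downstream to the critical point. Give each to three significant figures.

t_c ≈ 1.65 d; D_c ≈ 3.27 mg/L; min DO ≈ 5.77 mg/L; x_c ≈ 133 km

t_c = [1/(k_a−k_d)] ln[(k_a/k_d)(1 − D₀(k_a−k_d)/(k_d L₀))]
= [1/(0.836−0.280)] ln[(0.836/0.280)(1 − 1.25×0.5560/(0.280×15.5))]
= (1/0.5560) ln[2.986 × 0.8399] = 1.799 × ln(2.508) = 1.799 × 0.9193 = 1.653 d.
L(t_c) = L₀ e^(−k_d t_c) = 15.5 × 0.6294 = 9.756 mg/L, and at the critical point k_a D_c = k_d L, so D_c = (0.280/0.836) × 9.756 = 3.268 mg/L.
Minimum DO = C_s − D_c = 9.04 − 3.268 = 5.772 mg/L.
x_c = v t_c = 0.934 m/s × 1.653 d × 86400 s/d = 133400 m ≈ 133 km.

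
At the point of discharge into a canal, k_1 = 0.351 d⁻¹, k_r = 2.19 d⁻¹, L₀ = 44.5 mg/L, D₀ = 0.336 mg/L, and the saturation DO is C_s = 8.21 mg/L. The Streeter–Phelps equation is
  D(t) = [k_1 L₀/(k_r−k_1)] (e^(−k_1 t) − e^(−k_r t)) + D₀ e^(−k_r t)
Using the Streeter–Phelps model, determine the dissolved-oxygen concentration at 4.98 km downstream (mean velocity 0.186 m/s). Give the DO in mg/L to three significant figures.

DO ≈ 4.73 mg/L

Travel time t = x/v = 4.98 km / (0.186 m/s) = 4980 m / 0.186 m/s = 26770 s = 0.3099 d.
k_1 L₀/(k_r−k_1) = 0.351×44.5/(2.19−0.351) = 15.62/1.839 = 8.493 mg/L.
e^(−k_1 t) = e^(−0.351×0.3099) = 0.8969; e^(−k_r t) = e^(−2.19×0.3099) = 0.5073.
D = 8.493 × (0.8969 − 0.5073) + 0.336 × 0.5073 = 3.309 + 0.1705 = 3.480 mg/L.
DO = C_s − D = 8.21 − 3.480 = 4.730 mg/L.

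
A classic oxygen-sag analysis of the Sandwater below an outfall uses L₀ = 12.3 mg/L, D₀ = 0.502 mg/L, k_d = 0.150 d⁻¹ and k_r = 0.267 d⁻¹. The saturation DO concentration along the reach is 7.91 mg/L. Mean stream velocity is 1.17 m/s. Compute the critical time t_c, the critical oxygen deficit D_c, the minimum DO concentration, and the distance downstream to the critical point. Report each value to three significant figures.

With k_r/k_d = 1.780 and 1 − D₀(k_r−k_d)/(k_d L₀) = 0.9682,
t_c = ln(1.780 × 0.9682) / (0.267 − 0.150) = ln(1.723) / 0.1170 = 0.5443/0.1170 = 4.652 d.
L(t_c) = L₀ e^(−k_d t_c) = 12.3 × 0.4977 = 6.122 mg/L, and at the critical point k_r D_c = k_d L, so D_c = (0.150/0.267) × 6.122 = 3.439 mg/L.
Minimum DO = C_s − D_c = 7.91 − 3.439 = 4.471 mg/L.
x_c = v t_c = 1.17 m/s × 4.652 d × 86400 s/d = 470200 m ≈ 470 km.

t_c ≈ 4.65 d; D_c ≈ 3.44 mg/L; min DO ≈ 4.47 mg/L; x_c ≈ 470 km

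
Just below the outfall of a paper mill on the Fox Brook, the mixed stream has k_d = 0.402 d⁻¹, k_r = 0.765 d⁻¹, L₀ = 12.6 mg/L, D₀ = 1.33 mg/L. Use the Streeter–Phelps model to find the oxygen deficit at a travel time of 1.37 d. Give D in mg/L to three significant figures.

D ≈ 3.62 mg/L

k_d L₀/(k_r−k_d) = 0.402×12.6/(0.765−0.402) = 5.065/0.3630 = 13.95 mg/L.
e^(−k_d t) = e^(−0.402×1.370) = 0.5765; e^(−k_r t) = e^(−0.765×1.370) = 0.3506.
D = 13.95 × (0.5765 − 0.3506) + 1.33 × 0.3506 = 3.152 + 0.4663 = 3.619 mg/L.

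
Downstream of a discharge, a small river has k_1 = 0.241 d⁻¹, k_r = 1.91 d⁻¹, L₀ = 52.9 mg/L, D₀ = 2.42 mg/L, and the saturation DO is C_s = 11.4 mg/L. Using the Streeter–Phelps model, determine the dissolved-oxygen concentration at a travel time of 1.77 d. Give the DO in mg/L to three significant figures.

k_1 L₀/(k_r−k_1) = 0.241×52.9/(1.91−0.241) = 12.75/1.669 = 7.639 mg/L.
e^(−k_1 t) = e^(−0.241×1.770) = 0.6527; e^(−k_r t) = e^(−1.91×1.770) = 0.03402.
D = 7.639 × (0.6527 − 0.03402) + 2.42 × 0.03402 = 4.726 + 0.08234 = 4.809 mg/L.
DO = C_s − D = 11.4 − 4.809 = 6.591 mg/L.

DO ≈ 6.59 mg/L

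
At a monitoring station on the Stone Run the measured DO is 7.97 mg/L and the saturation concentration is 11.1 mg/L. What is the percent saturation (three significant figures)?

71.8 % saturation

% saturation = C/C_s × 100 = 7.97/11.1 × 100 = 71.8 %.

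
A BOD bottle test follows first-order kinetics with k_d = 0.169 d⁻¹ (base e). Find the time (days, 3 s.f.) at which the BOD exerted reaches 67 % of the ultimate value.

y/L₀ = 1 − e^(−k_d t) = 0.67 ⇒ e^(−k_d t) = 0.330
t = −ln(0.330) / 0.169 = 1.109 / 0.169 = 6.560 d.

t ≈ 6.56 d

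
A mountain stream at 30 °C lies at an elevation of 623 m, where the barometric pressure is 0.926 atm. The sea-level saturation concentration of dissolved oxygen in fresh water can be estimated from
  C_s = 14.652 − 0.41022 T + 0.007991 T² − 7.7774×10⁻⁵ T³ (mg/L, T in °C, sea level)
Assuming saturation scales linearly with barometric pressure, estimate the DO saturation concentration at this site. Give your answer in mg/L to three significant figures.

At sea level: C_s = 14.652 − 0.41022×30 + 0.007991×30² − 7.7774×10⁻⁵×30³ = 7.437 mg/L.
Pressure correction: C_s' = 7.437 × 0.926 = 6.887 mg/L.

C_s ≈ 6.89 mg/L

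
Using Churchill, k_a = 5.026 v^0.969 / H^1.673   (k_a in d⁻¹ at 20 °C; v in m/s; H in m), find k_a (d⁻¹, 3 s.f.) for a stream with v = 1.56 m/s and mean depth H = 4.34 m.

k_a = 5.026 × 1.56^0.969 / 4.34^1.673 = 5.026 × 1.539 / 11.66 = 0.6635 d⁻¹.

k_a ≈ 0.663 d⁻¹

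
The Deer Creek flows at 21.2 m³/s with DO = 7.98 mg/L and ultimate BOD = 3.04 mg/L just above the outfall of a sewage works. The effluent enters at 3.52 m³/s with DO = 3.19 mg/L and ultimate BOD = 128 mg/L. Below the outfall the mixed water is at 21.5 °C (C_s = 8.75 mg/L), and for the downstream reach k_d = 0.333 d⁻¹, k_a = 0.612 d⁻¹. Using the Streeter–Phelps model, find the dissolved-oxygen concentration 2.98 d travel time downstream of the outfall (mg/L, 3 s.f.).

Mixed DO = (21.2×7.98 + 3.52×3.19)/(21.2+3.52) = 180.4/24.72 = 7.298 mg/L.
Mixed L₀ = (21.2×3.04 + 3.52×128)/(24.72) = 515.0/24.72 = 20.83 mg/L.
Initial deficit D₀ = C_s − DO₀ = 8.75 − 7.298 = 1.452 mg/L.
D(2.98) = [0.333×20.83/(0.612−0.333)](e^(−0.333×2.98) − e^(−0.612×2.98)) + 1.452 e^(−0.612×2.98)
= 24.87 × (0.3707 − 0.1614) + 1.452 × 0.1614 = 5.439 mg/L.
DO = 8.75 − 5.439 = 3.311 mg/L.

DO ≈ 3.31 mg/L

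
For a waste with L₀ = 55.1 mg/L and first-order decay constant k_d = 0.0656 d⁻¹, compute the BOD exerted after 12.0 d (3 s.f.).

y ≈ 30.0 mg/L

y_t = L₀(1 − e^(−k_d t)) = 55.1 × (1 − e^(−0.0656×12.0))
= 55.1 × (1 − 0.4551) = 55.1 × 0.5449 = 30.02 mg/L.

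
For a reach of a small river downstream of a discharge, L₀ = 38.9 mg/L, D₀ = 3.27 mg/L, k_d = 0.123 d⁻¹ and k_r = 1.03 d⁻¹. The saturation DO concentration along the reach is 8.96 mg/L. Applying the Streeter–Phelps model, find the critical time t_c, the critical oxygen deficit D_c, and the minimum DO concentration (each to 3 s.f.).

t_c ≈ 1.28 d; D_c ≈ 3.97 mg/L; min DO ≈ 4.99 mg/L

At the critical point dD/dt = 0, so k_d L₀ e^(−k_d t) = k_r D. Substituting D(t) from the Streeter–Phelps equation and solving for t gives
t_c = ln[(k_r/k_d)(1 − D₀(k_r−k_d)/(k_d L₀))] / (k_r−k_d).
Here k_r−k_d = 0.9070 d⁻¹ and 1 − D₀(k_r−k_d)/(k_d L₀) = 1 − 3.27×0.9070/(0.123×38.9) = 0.3801, so
t_c = ln(8.374 × 0.3801) / 0.9070 = 1.158 / 0.9070 = 1.277 d.
D_c = (k_d/k_r) L₀ e^(−k_d t_c) = (0.123/1.03) × 38.9 × e^(−0.123×1.277) = 0.1194 × 38.9 × 0.8547 = 3.970 mg/L.
Minimum DO = C_s − D_c = 8.96 − 3.970 = 4.990 mg/L.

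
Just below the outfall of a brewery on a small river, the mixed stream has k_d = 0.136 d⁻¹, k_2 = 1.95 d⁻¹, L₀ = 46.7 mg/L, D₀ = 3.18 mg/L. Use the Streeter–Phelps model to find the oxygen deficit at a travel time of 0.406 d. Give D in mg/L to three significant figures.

D ≈ 3.17 mg/L

k_d L₀/(k_2−k_d) = 0.136×46.7/(1.95−0.136) = 6.351/1.814 = 3.501 mg/L.
e^(−k_d t) = e^(−0.136×0.4060) = 0.9463; e^(−k_2 t) = e^(−1.95×0.4060) = 0.4531.
D = 3.501 × (0.9463 − 0.4531) + 3.18 × 0.4531 = 1.727 + 1.441 = 3.168 mg/L.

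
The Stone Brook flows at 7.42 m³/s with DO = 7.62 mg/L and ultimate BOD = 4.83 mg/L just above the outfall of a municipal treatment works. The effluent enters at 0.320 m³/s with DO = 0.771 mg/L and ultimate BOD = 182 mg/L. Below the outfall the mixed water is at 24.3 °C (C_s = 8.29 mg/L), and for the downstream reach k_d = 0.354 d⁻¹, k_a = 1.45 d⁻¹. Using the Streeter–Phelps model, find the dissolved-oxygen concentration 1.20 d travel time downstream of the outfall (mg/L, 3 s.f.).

DO ≈ 6.24 mg/L

Mixed DO = (7.42×7.62 + 0.320×0.771)/(7.42+0.320) = 56.79/7.740 = 7.337 mg/L.
Mixed L₀ = (7.42×4.83 + 0.320×182)/(7.740) = 94.08/7.740 = 12.15 mg/L.
Initial deficit D₀ = C_s − DO₀ = 8.29 − 7.337 = 0.9532 mg/L.
D(1.20) = [0.354×12.15/(1.45−0.354)](e^(−0.354×1.20) − e^(−1.45×1.20)) + 0.9532 e^(−1.45×1.20)
= 3.926 × (0.6539 − 0.1755) + 0.9532 × 0.1755 = 2.045 mg/L.
DO = 8.29 − 2.045 = 6.245 mg/L.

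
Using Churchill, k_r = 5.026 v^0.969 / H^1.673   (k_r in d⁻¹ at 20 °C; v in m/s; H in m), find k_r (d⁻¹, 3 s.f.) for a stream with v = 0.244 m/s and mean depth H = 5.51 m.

k_r ≈ 0.0737 d⁻¹

k_r = 5.026 × 0.244^0.969 / 5.51^1.673 = 5.026 × 0.2549 / 17.38 = 0.07373 d⁻¹.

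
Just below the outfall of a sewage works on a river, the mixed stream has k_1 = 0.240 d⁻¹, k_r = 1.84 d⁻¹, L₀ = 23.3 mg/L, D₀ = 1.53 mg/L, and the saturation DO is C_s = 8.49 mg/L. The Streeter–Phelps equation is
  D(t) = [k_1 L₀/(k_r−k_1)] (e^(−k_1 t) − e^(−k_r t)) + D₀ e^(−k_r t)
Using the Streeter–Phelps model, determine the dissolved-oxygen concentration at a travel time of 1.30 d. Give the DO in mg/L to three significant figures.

k_1 L₀/(k_r−k_1) = 0.240×23.3/(1.84−0.240) = 5.592/1.600 = 3.495 mg/L.
e^(−k_1 t) = e^(−0.240×1.300) = 0.7320; e^(−k_r t) = e^(−1.84×1.300) = 0.09145.
D = 3.495 × (0.7320 − 0.09145) + 1.53 × 0.09145 = 2.239 + 0.1399 = 2.379 mg/L.
DO = C_s − D = 8.49 − 2.379 = 6.111 mg/L.

DO ≈ 6.11 mg/L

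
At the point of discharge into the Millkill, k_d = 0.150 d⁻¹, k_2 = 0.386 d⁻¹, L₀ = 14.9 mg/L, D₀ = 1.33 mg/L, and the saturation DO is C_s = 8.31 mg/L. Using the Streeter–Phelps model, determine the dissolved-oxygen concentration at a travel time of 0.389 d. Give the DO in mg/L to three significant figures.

k_d L₀/(k_2−k_d) = 0.150×14.9/(0.386−0.150) = 2.235/0.2360 = 9.470 mg/L.
e^(−k_d t) = e^(−0.150×0.3890) = 0.9433; e^(−k_2 t) = e^(−0.386×0.3890) = 0.8606.
D = 9.470 × (0.9433 − 0.8606) + 1.33 × 0.8606 = 0.7836 + 1.145 = 1.928 mg/L.
DO = C_s − D = 8.31 − 1.928 = 6.382 mg/L.

DO ≈ 6.38 mg/L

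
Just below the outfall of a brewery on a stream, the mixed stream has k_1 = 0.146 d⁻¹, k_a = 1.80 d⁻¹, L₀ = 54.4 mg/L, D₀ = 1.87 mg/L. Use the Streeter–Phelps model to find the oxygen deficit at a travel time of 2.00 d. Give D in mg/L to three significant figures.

D ≈ 3.51 mg/L

k_1 L₀/(k_a−k_1) = 0.146×54.4/(1.80−0.146) = 7.942/1.654 = 4.802 mg/L.
e^(−k_1 t) = e^(−0.146×2.000) = 0.7468; e^(−k_a t) = e^(−1.80×2.000) = 0.02732.
D = 4.802 × (0.7468 − 0.02732) + 1.87 × 0.02732 = 3.455 + 0.05110 = 3.506 mg/L.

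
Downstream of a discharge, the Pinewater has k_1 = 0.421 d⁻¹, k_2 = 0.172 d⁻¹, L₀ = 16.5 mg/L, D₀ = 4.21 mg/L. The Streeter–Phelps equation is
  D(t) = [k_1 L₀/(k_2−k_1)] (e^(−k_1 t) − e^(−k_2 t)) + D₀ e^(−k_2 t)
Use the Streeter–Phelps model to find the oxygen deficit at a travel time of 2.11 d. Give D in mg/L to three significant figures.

k_1 L₀/(k_2−k_1) = 0.421×16.5/(0.172−0.421) = 6.946/-0.2490 = -27.90 mg/L.
e^(−k_1 t) = e^(−0.421×2.110) = 0.4114; e^(−k_2 t) = e^(−0.172×2.110) = 0.6956.
D = -27.90 × (0.4114 − 0.6956) + 4.21 × 0.6956 = 7.931 + 2.929 = 10.86 mg/L.

D ≈ 10.9 mg/L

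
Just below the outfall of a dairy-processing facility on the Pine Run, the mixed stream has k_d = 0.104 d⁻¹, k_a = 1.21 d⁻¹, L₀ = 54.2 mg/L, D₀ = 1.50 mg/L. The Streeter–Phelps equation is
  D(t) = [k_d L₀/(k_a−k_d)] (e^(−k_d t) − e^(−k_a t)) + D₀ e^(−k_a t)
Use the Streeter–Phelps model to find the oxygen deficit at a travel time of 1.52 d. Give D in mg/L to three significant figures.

D ≈ 3.78 mg/L

k_d L₀/(k_a−k_d) = 0.104×54.2/(1.21−0.104) = 5.637/1.106 = 5.097 mg/L.
e^(−k_d t) = e^(−0.104×1.520) = 0.8538; e^(−k_a t) = e^(−1.21×1.520) = 0.1589.
D = 5.097 × (0.8538 − 0.1589) + 1.50 × 0.1589 = 3.541 + 0.2384 = 3.780 mg/L.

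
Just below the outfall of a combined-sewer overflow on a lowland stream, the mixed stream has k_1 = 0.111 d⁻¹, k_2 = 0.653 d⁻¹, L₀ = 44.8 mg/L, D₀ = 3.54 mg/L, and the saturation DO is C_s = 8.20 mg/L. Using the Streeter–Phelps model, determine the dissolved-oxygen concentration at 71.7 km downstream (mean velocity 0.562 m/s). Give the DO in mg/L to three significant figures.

Travel time t = x/v = 71.7 km / (0.562 m/s) = 71700 m / 0.562 m/s = 127600 s = 1.477 d.
k_1 L₀/(k_2−k_1) = 0.111×44.8/(0.653−0.111) = 4.973/0.5420 = 9.175 mg/L.
e^(−k_1 t) = e^(−0.111×1.477) = 0.8488; e^(−k_2 t) = e^(−0.653×1.477) = 0.3813.
D = 9.175 × (0.8488 − 0.3813) + 3.54 × 0.3813 = 4.290 + 1.350 = 5.639 mg/L.
DO = C_s − D = 8.20 − 5.639 = 2.561 mg/L.

DO ≈ 2.56 mg/L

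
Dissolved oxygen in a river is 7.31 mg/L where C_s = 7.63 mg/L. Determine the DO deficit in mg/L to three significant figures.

D ≈ 0.320 mg/L

D = C_s − C = 7.63 − 7.31 = 0.320 mg/L.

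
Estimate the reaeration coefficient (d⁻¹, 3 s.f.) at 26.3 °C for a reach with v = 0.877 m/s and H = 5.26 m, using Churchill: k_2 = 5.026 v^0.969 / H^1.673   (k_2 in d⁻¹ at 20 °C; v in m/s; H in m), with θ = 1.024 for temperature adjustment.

k_2 ≈ 0.320 d⁻¹

k_2(20) = 5.026 × 0.877^0.969 / 5.26^1.673 = 5.026 × 0.8806 / 16.08 = 0.2753 d⁻¹.
k_2(26.3) = 0.2753 × 1.024^(26.3−20) = 0.2753 × 1.161 = 0.3196 d⁻¹.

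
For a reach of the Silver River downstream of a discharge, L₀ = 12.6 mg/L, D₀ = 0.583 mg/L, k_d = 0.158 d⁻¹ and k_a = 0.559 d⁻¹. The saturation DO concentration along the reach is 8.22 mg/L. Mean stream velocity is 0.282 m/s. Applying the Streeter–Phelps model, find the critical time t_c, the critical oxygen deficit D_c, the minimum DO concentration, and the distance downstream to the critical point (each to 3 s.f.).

With k_a/k_d = 3.538 and 1 − D₀(k_a−k_d)/(k_d L₀) = 0.8826,
t_c = ln(3.538 × 0.8826) / (0.559 − 0.158) = ln(3.123) / 0.4010 = 1.139/0.4010 = 2.839 d.
D_c = (k_d/k_a) L₀ e^(−k_d t_c) = (0.158/0.559) × 12.6 × e^(−0.158×2.839) = 0.2826 × 12.6 × 0.6385 = 2.274 mg/L.
Minimum DO = C_s − D_c = 8.22 − 2.274 = 5.946 mg/L.
x_c = v t_c = 0.282 m/s × 2.839 d × 86400 s/d = 69180 m ≈ 69.2 km.

t_c ≈ 2.84 d; D_c ≈ 2.27 mg/L; min DO ≈ 5.95 mg/L; x_c ≈ 69.2 km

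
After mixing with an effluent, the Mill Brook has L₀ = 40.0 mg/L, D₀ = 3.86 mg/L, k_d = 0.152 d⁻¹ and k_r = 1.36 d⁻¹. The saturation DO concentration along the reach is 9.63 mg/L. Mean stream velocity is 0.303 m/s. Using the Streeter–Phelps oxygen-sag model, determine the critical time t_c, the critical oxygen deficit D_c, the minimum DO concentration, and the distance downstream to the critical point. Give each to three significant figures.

At the critical point dD/dt = 0, so k_d L₀ e^(−k_d t) = k_r D. Substituting D(t) from the Streeter–Phelps equation and solving for t gives
t_c = ln[(k_r/k_d)(1 − D₀(k_r−k_d)/(k_d L₀))] / (k_r−k_d).
Here k_r−k_d = 1.208 d⁻¹ and 1 − D₀(k_r−k_d)/(k_d L₀) = 1 − 3.86×1.208/(0.152×40.0) = 0.2331, so
t_c = ln(8.947 × 0.2331) / 1.208 = 0.7350 / 1.208 = 0.6084 d.
D_c = (k_d/k_r) L₀ e^(−k_d t_c) = (0.152/1.36) × 40.0 × e^(−0.152×0.6084) = 0.1118 × 40.0 × 0.9117 = 4.076 mg/L.
Minimum DO = C_s − D_c = 9.63 − 4.076 = 5.554 mg/L.
x_c = v t_c = 0.303 m/s × 0.6084 d × 86400 s/d = 15930 m ≈ 15.9 km.

t_c ≈ 0.608 d; D_c ≈ 4.08 mg/L; min DO ≈ 5.55 mg/L; x_c ≈ 15.9 km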